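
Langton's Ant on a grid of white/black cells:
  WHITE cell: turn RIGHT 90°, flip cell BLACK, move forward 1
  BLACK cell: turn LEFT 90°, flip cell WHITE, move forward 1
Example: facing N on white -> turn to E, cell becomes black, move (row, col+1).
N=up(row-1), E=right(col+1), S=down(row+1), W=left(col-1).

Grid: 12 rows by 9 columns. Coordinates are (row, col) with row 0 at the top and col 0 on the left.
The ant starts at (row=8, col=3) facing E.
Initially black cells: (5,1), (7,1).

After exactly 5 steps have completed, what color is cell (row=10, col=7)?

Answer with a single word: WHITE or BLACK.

Step 1: on WHITE (8,3): turn R to S, flip to black, move to (9,3). |black|=3
Step 2: on WHITE (9,3): turn R to W, flip to black, move to (9,2). |black|=4
Step 3: on WHITE (9,2): turn R to N, flip to black, move to (8,2). |black|=5
Step 4: on WHITE (8,2): turn R to E, flip to black, move to (8,3). |black|=6
Step 5: on BLACK (8,3): turn L to N, flip to white, move to (7,3). |black|=5

Answer: WHITE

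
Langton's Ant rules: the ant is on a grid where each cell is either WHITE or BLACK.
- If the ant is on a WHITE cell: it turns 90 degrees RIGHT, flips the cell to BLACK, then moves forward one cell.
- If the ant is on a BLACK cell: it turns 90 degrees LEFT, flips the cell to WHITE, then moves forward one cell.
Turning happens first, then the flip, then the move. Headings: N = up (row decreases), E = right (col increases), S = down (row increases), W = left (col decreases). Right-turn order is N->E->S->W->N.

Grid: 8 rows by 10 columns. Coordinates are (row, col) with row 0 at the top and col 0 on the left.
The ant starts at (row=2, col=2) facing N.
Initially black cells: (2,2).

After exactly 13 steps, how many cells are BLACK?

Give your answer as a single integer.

Step 1: on BLACK (2,2): turn L to W, flip to white, move to (2,1). |black|=0
Step 2: on WHITE (2,1): turn R to N, flip to black, move to (1,1). |black|=1
Step 3: on WHITE (1,1): turn R to E, flip to black, move to (1,2). |black|=2
Step 4: on WHITE (1,2): turn R to S, flip to black, move to (2,2). |black|=3
Step 5: on WHITE (2,2): turn R to W, flip to black, move to (2,1). |black|=4
Step 6: on BLACK (2,1): turn L to S, flip to white, move to (3,1). |black|=3
Step 7: on WHITE (3,1): turn R to W, flip to black, move to (3,0). |black|=4
Step 8: on WHITE (3,0): turn R to N, flip to black, move to (2,0). |black|=5
Step 9: on WHITE (2,0): turn R to E, flip to black, move to (2,1). |black|=6
Step 10: on WHITE (2,1): turn R to S, flip to black, move to (3,1). |black|=7
Step 11: on BLACK (3,1): turn L to E, flip to white, move to (3,2). |black|=6
Step 12: on WHITE (3,2): turn R to S, flip to black, move to (4,2). |black|=7
Step 13: on WHITE (4,2): turn R to W, flip to black, move to (4,1). |black|=8

Answer: 8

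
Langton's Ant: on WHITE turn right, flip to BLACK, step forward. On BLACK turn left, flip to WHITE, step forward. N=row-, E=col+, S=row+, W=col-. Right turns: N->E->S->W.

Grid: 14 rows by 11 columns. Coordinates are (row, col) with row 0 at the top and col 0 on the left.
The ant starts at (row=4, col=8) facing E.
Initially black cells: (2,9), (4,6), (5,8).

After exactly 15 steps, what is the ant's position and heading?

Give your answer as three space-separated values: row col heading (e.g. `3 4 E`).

Answer: 4 9 N

Derivation:
Step 1: on WHITE (4,8): turn R to S, flip to black, move to (5,8). |black|=4
Step 2: on BLACK (5,8): turn L to E, flip to white, move to (5,9). |black|=3
Step 3: on WHITE (5,9): turn R to S, flip to black, move to (6,9). |black|=4
Step 4: on WHITE (6,9): turn R to W, flip to black, move to (6,8). |black|=5
Step 5: on WHITE (6,8): turn R to N, flip to black, move to (5,8). |black|=6
Step 6: on WHITE (5,8): turn R to E, flip to black, move to (5,9). |black|=7
Step 7: on BLACK (5,9): turn L to N, flip to white, move to (4,9). |black|=6
Step 8: on WHITE (4,9): turn R to E, flip to black, move to (4,10). |black|=7
Step 9: on WHITE (4,10): turn R to S, flip to black, move to (5,10). |black|=8
Step 10: on WHITE (5,10): turn R to W, flip to black, move to (5,9). |black|=9
Step 11: on WHITE (5,9): turn R to N, flip to black, move to (4,9). |black|=10
Step 12: on BLACK (4,9): turn L to W, flip to white, move to (4,8). |black|=9
Step 13: on BLACK (4,8): turn L to S, flip to white, move to (5,8). |black|=8
Step 14: on BLACK (5,8): turn L to E, flip to white, move to (5,9). |black|=7
Step 15: on BLACK (5,9): turn L to N, flip to white, move to (4,9). |black|=6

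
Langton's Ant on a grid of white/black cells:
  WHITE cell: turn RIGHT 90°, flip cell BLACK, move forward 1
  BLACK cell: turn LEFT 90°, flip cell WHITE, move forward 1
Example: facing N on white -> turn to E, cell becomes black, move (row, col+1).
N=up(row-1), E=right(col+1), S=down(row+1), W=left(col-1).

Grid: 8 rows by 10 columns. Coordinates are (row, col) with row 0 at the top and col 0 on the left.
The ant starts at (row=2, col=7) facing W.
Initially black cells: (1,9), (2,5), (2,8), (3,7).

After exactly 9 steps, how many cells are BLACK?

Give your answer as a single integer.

Step 1: on WHITE (2,7): turn R to N, flip to black, move to (1,7). |black|=5
Step 2: on WHITE (1,7): turn R to E, flip to black, move to (1,8). |black|=6
Step 3: on WHITE (1,8): turn R to S, flip to black, move to (2,8). |black|=7
Step 4: on BLACK (2,8): turn L to E, flip to white, move to (2,9). |black|=6
Step 5: on WHITE (2,9): turn R to S, flip to black, move to (3,9). |black|=7
Step 6: on WHITE (3,9): turn R to W, flip to black, move to (3,8). |black|=8
Step 7: on WHITE (3,8): turn R to N, flip to black, move to (2,8). |black|=9
Step 8: on WHITE (2,8): turn R to E, flip to black, move to (2,9). |black|=10
Step 9: on BLACK (2,9): turn L to N, flip to white, move to (1,9). |black|=9

Answer: 9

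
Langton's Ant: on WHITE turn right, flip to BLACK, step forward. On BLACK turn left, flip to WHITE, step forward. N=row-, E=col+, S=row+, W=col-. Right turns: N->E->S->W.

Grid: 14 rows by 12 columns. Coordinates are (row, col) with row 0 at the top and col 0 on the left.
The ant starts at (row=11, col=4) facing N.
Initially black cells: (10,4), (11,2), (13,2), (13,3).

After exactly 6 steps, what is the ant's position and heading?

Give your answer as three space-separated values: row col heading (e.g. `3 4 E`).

Answer: 10 3 N

Derivation:
Step 1: on WHITE (11,4): turn R to E, flip to black, move to (11,5). |black|=5
Step 2: on WHITE (11,5): turn R to S, flip to black, move to (12,5). |black|=6
Step 3: on WHITE (12,5): turn R to W, flip to black, move to (12,4). |black|=7
Step 4: on WHITE (12,4): turn R to N, flip to black, move to (11,4). |black|=8
Step 5: on BLACK (11,4): turn L to W, flip to white, move to (11,3). |black|=7
Step 6: on WHITE (11,3): turn R to N, flip to black, move to (10,3). |black|=8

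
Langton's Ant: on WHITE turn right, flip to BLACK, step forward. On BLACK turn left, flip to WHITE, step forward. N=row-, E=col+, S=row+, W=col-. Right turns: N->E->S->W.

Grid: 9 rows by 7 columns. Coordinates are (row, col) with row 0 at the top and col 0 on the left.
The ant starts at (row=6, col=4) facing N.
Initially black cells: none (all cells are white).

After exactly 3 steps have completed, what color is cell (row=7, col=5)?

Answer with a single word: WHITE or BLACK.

Answer: BLACK

Derivation:
Step 1: on WHITE (6,4): turn R to E, flip to black, move to (6,5). |black|=1
Step 2: on WHITE (6,5): turn R to S, flip to black, move to (7,5). |black|=2
Step 3: on WHITE (7,5): turn R to W, flip to black, move to (7,4). |black|=3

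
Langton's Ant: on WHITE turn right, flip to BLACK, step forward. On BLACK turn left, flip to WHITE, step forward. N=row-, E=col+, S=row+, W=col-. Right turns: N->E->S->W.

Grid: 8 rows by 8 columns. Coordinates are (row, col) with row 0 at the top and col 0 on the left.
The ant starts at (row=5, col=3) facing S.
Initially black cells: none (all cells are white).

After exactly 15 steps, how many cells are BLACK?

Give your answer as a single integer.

Answer: 9

Derivation:
Step 1: on WHITE (5,3): turn R to W, flip to black, move to (5,2). |black|=1
Step 2: on WHITE (5,2): turn R to N, flip to black, move to (4,2). |black|=2
Step 3: on WHITE (4,2): turn R to E, flip to black, move to (4,3). |black|=3
Step 4: on WHITE (4,3): turn R to S, flip to black, move to (5,3). |black|=4
Step 5: on BLACK (5,3): turn L to E, flip to white, move to (5,4). |black|=3
Step 6: on WHITE (5,4): turn R to S, flip to black, move to (6,4). |black|=4
Step 7: on WHITE (6,4): turn R to W, flip to black, move to (6,3). |black|=5
Step 8: on WHITE (6,3): turn R to N, flip to black, move to (5,3). |black|=6
Step 9: on WHITE (5,3): turn R to E, flip to black, move to (5,4). |black|=7
Step 10: on BLACK (5,4): turn L to N, flip to white, move to (4,4). |black|=6
Step 11: on WHITE (4,4): turn R to E, flip to black, move to (4,5). |black|=7
Step 12: on WHITE (4,5): turn R to S, flip to black, move to (5,5). |black|=8
Step 13: on WHITE (5,5): turn R to W, flip to black, move to (5,4). |black|=9
Step 14: on WHITE (5,4): turn R to N, flip to black, move to (4,4). |black|=10
Step 15: on BLACK (4,4): turn L to W, flip to white, move to (4,3). |black|=9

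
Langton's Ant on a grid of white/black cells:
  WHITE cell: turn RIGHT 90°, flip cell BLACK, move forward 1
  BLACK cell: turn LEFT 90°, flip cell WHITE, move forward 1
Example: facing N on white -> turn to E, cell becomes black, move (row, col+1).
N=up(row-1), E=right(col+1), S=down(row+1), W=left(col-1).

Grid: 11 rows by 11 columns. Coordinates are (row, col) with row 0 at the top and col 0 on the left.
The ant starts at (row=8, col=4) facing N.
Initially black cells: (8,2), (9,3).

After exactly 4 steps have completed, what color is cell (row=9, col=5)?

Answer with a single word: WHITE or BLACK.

Answer: BLACK

Derivation:
Step 1: on WHITE (8,4): turn R to E, flip to black, move to (8,5). |black|=3
Step 2: on WHITE (8,5): turn R to S, flip to black, move to (9,5). |black|=4
Step 3: on WHITE (9,5): turn R to W, flip to black, move to (9,4). |black|=5
Step 4: on WHITE (9,4): turn R to N, flip to black, move to (8,4). |black|=6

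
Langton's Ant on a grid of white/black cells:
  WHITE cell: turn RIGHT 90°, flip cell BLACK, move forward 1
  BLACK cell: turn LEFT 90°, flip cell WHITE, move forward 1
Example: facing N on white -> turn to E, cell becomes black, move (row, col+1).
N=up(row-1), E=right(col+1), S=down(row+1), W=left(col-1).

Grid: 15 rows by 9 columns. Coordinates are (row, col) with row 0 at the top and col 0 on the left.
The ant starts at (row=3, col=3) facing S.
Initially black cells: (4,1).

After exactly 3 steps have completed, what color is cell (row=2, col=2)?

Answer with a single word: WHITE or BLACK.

Answer: BLACK

Derivation:
Step 1: on WHITE (3,3): turn R to W, flip to black, move to (3,2). |black|=2
Step 2: on WHITE (3,2): turn R to N, flip to black, move to (2,2). |black|=3
Step 3: on WHITE (2,2): turn R to E, flip to black, move to (2,3). |black|=4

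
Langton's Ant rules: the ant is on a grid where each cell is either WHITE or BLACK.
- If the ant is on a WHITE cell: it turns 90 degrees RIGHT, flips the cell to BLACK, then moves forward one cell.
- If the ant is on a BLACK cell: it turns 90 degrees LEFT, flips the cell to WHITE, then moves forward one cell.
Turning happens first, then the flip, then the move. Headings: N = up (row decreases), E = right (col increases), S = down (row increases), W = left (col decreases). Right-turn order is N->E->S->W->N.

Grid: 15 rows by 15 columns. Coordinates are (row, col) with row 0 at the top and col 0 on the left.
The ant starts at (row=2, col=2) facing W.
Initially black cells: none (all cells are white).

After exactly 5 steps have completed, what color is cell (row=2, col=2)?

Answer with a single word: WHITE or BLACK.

Step 1: on WHITE (2,2): turn R to N, flip to black, move to (1,2). |black|=1
Step 2: on WHITE (1,2): turn R to E, flip to black, move to (1,3). |black|=2
Step 3: on WHITE (1,3): turn R to S, flip to black, move to (2,3). |black|=3
Step 4: on WHITE (2,3): turn R to W, flip to black, move to (2,2). |black|=4
Step 5: on BLACK (2,2): turn L to S, flip to white, move to (3,2). |black|=3

Answer: WHITE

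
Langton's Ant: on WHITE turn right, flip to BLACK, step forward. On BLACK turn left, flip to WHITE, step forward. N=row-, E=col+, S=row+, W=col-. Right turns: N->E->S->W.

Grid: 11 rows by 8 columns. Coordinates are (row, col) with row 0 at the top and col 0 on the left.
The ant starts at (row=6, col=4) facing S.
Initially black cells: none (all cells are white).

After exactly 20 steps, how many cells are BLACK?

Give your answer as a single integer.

Answer: 6

Derivation:
Step 1: on WHITE (6,4): turn R to W, flip to black, move to (6,3). |black|=1
Step 2: on WHITE (6,3): turn R to N, flip to black, move to (5,3). |black|=2
Step 3: on WHITE (5,3): turn R to E, flip to black, move to (5,4). |black|=3
Step 4: on WHITE (5,4): turn R to S, flip to black, move to (6,4). |black|=4
Step 5: on BLACK (6,4): turn L to E, flip to white, move to (6,5). |black|=3
Step 6: on WHITE (6,5): turn R to S, flip to black, move to (7,5). |black|=4
Step 7: on WHITE (7,5): turn R to W, flip to black, move to (7,4). |black|=5
Step 8: on WHITE (7,4): turn R to N, flip to black, move to (6,4). |black|=6
Step 9: on WHITE (6,4): turn R to E, flip to black, move to (6,5). |black|=7
Step 10: on BLACK (6,5): turn L to N, flip to white, move to (5,5). |black|=6
Step 11: on WHITE (5,5): turn R to E, flip to black, move to (5,6). |black|=7
Step 12: on WHITE (5,6): turn R to S, flip to black, move to (6,6). |black|=8
Step 13: on WHITE (6,6): turn R to W, flip to black, move to (6,5). |black|=9
Step 14: on WHITE (6,5): turn R to N, flip to black, move to (5,5). |black|=10
Step 15: on BLACK (5,5): turn L to W, flip to white, move to (5,4). |black|=9
Step 16: on BLACK (5,4): turn L to S, flip to white, move to (6,4). |black|=8
Step 17: on BLACK (6,4): turn L to E, flip to white, move to (6,5). |black|=7
Step 18: on BLACK (6,5): turn L to N, flip to white, move to (5,5). |black|=6
Step 19: on WHITE (5,5): turn R to E, flip to black, move to (5,6). |black|=7
Step 20: on BLACK (5,6): turn L to N, flip to white, move to (4,6). |black|=6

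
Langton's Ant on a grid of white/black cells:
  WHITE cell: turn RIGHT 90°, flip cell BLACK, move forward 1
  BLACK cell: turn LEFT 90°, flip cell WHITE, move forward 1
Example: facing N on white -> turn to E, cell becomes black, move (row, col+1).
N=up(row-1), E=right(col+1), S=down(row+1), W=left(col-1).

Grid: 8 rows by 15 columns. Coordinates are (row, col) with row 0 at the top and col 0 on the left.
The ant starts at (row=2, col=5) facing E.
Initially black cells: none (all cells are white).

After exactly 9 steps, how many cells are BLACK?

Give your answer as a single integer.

Answer: 7

Derivation:
Step 1: on WHITE (2,5): turn R to S, flip to black, move to (3,5). |black|=1
Step 2: on WHITE (3,5): turn R to W, flip to black, move to (3,4). |black|=2
Step 3: on WHITE (3,4): turn R to N, flip to black, move to (2,4). |black|=3
Step 4: on WHITE (2,4): turn R to E, flip to black, move to (2,5). |black|=4
Step 5: on BLACK (2,5): turn L to N, flip to white, move to (1,5). |black|=3
Step 6: on WHITE (1,5): turn R to E, flip to black, move to (1,6). |black|=4
Step 7: on WHITE (1,6): turn R to S, flip to black, move to (2,6). |black|=5
Step 8: on WHITE (2,6): turn R to W, flip to black, move to (2,5). |black|=6
Step 9: on WHITE (2,5): turn R to N, flip to black, move to (1,5). |black|=7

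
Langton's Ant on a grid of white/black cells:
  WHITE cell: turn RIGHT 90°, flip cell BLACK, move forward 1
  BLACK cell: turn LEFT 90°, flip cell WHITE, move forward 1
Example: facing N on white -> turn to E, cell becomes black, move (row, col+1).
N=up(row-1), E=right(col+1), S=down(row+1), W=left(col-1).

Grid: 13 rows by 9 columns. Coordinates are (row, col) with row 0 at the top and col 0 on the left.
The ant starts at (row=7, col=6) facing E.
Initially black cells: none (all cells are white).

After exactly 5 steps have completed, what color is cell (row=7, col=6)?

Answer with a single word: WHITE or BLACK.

Answer: WHITE

Derivation:
Step 1: on WHITE (7,6): turn R to S, flip to black, move to (8,6). |black|=1
Step 2: on WHITE (8,6): turn R to W, flip to black, move to (8,5). |black|=2
Step 3: on WHITE (8,5): turn R to N, flip to black, move to (7,5). |black|=3
Step 4: on WHITE (7,5): turn R to E, flip to black, move to (7,6). |black|=4
Step 5: on BLACK (7,6): turn L to N, flip to white, move to (6,6). |black|=3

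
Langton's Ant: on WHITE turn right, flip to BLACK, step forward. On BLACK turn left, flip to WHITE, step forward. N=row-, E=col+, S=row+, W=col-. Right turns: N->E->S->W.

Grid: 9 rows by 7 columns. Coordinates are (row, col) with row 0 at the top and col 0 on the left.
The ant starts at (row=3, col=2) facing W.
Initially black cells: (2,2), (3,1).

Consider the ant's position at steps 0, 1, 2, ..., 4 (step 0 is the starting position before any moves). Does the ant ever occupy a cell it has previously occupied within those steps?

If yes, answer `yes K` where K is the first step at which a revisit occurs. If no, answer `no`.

Answer: no

Derivation:
Step 1: on WHITE (3,2): turn R to N, flip to black, move to (2,2). |black|=3 — new cell
Step 2: on BLACK (2,2): turn L to W, flip to white, move to (2,1). |black|=2 — new cell
Step 3: on WHITE (2,1): turn R to N, flip to black, move to (1,1). |black|=3 — new cell
Step 4: on WHITE (1,1): turn R to E, flip to black, move to (1,2). |black|=4 — new cell
No revisit within 4 steps.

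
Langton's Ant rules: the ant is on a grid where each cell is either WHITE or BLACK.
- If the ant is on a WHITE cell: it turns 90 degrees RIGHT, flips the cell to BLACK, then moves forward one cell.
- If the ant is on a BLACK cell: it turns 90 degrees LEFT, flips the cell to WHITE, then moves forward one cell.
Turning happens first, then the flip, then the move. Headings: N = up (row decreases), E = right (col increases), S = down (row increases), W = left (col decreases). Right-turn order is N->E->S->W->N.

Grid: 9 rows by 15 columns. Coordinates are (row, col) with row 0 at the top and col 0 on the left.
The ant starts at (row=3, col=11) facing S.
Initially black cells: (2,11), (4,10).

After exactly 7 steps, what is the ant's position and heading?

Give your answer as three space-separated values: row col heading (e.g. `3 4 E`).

Step 1: on WHITE (3,11): turn R to W, flip to black, move to (3,10). |black|=3
Step 2: on WHITE (3,10): turn R to N, flip to black, move to (2,10). |black|=4
Step 3: on WHITE (2,10): turn R to E, flip to black, move to (2,11). |black|=5
Step 4: on BLACK (2,11): turn L to N, flip to white, move to (1,11). |black|=4
Step 5: on WHITE (1,11): turn R to E, flip to black, move to (1,12). |black|=5
Step 6: on WHITE (1,12): turn R to S, flip to black, move to (2,12). |black|=6
Step 7: on WHITE (2,12): turn R to W, flip to black, move to (2,11). |black|=7

Answer: 2 11 W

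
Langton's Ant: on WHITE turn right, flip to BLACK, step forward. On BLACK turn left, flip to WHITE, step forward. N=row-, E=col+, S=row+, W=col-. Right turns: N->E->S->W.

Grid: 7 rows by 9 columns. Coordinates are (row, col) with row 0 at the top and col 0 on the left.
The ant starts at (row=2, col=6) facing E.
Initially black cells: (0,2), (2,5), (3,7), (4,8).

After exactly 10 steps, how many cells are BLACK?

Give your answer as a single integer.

Step 1: on WHITE (2,6): turn R to S, flip to black, move to (3,6). |black|=5
Step 2: on WHITE (3,6): turn R to W, flip to black, move to (3,5). |black|=6
Step 3: on WHITE (3,5): turn R to N, flip to black, move to (2,5). |black|=7
Step 4: on BLACK (2,5): turn L to W, flip to white, move to (2,4). |black|=6
Step 5: on WHITE (2,4): turn R to N, flip to black, move to (1,4). |black|=7
Step 6: on WHITE (1,4): turn R to E, flip to black, move to (1,5). |black|=8
Step 7: on WHITE (1,5): turn R to S, flip to black, move to (2,5). |black|=9
Step 8: on WHITE (2,5): turn R to W, flip to black, move to (2,4). |black|=10
Step 9: on BLACK (2,4): turn L to S, flip to white, move to (3,4). |black|=9
Step 10: on WHITE (3,4): turn R to W, flip to black, move to (3,3). |black|=10

Answer: 10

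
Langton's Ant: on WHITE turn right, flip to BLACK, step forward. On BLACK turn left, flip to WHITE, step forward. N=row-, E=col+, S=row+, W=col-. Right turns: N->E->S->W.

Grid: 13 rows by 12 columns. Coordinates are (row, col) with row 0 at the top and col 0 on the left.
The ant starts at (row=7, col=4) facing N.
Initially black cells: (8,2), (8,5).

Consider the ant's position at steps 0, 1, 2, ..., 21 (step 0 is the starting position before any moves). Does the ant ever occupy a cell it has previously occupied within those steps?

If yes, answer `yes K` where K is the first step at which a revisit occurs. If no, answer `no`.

Step 1: on WHITE (7,4): turn R to E, flip to black, move to (7,5). |black|=3 — new cell
Step 2: on WHITE (7,5): turn R to S, flip to black, move to (8,5). |black|=4 — new cell
Step 3: on BLACK (8,5): turn L to E, flip to white, move to (8,6). |black|=3 — new cell
Step 4: on WHITE (8,6): turn R to S, flip to black, move to (9,6). |black|=4 — new cell
Step 5: on WHITE (9,6): turn R to W, flip to black, move to (9,5). |black|=5 — new cell
Step 6: on WHITE (9,5): turn R to N, flip to black, move to (8,5). |black|=6 — REVISIT

Answer: yes 6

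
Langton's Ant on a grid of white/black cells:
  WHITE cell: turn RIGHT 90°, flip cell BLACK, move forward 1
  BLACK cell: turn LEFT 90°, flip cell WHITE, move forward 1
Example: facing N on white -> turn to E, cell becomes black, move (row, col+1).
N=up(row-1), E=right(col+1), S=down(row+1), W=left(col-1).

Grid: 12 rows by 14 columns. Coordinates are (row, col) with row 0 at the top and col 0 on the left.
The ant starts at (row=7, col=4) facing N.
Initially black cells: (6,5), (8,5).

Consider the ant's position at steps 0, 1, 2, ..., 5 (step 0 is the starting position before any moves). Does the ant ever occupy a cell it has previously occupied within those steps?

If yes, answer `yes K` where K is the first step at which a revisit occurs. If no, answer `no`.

Step 1: on WHITE (7,4): turn R to E, flip to black, move to (7,5). |black|=3 — new cell
Step 2: on WHITE (7,5): turn R to S, flip to black, move to (8,5). |black|=4 — new cell
Step 3: on BLACK (8,5): turn L to E, flip to white, move to (8,6). |black|=3 — new cell
Step 4: on WHITE (8,6): turn R to S, flip to black, move to (9,6). |black|=4 — new cell
Step 5: on WHITE (9,6): turn R to W, flip to black, move to (9,5). |black|=5 — new cell
No revisit within 5 steps.

Answer: no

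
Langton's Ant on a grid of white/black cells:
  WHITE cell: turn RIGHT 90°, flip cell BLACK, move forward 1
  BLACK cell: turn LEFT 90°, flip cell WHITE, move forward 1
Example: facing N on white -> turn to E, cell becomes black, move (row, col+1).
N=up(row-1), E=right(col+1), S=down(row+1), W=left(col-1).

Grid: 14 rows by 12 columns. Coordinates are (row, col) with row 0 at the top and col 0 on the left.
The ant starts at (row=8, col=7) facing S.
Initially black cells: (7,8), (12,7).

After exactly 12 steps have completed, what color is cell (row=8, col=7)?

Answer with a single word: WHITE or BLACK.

Answer: BLACK

Derivation:
Step 1: on WHITE (8,7): turn R to W, flip to black, move to (8,6). |black|=3
Step 2: on WHITE (8,6): turn R to N, flip to black, move to (7,6). |black|=4
Step 3: on WHITE (7,6): turn R to E, flip to black, move to (7,7). |black|=5
Step 4: on WHITE (7,7): turn R to S, flip to black, move to (8,7). |black|=6
Step 5: on BLACK (8,7): turn L to E, flip to white, move to (8,8). |black|=5
Step 6: on WHITE (8,8): turn R to S, flip to black, move to (9,8). |black|=6
Step 7: on WHITE (9,8): turn R to W, flip to black, move to (9,7). |black|=7
Step 8: on WHITE (9,7): turn R to N, flip to black, move to (8,7). |black|=8
Step 9: on WHITE (8,7): turn R to E, flip to black, move to (8,8). |black|=9
Step 10: on BLACK (8,8): turn L to N, flip to white, move to (7,8). |black|=8
Step 11: on BLACK (7,8): turn L to W, flip to white, move to (7,7). |black|=7
Step 12: on BLACK (7,7): turn L to S, flip to white, move to (8,7). |black|=6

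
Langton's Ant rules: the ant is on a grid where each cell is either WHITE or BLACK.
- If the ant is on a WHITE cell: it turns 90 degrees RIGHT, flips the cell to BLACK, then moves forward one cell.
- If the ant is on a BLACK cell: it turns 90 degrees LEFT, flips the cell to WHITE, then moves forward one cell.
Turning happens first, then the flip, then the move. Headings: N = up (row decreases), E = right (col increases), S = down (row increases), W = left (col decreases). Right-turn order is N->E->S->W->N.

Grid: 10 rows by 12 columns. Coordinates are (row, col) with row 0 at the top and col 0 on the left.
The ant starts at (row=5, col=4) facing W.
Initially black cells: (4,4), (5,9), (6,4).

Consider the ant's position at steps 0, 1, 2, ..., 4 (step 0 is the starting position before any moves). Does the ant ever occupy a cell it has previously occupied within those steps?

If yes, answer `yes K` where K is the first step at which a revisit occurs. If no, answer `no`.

Answer: no

Derivation:
Step 1: on WHITE (5,4): turn R to N, flip to black, move to (4,4). |black|=4 — new cell
Step 2: on BLACK (4,4): turn L to W, flip to white, move to (4,3). |black|=3 — new cell
Step 3: on WHITE (4,3): turn R to N, flip to black, move to (3,3). |black|=4 — new cell
Step 4: on WHITE (3,3): turn R to E, flip to black, move to (3,4). |black|=5 — new cell
No revisit within 4 steps.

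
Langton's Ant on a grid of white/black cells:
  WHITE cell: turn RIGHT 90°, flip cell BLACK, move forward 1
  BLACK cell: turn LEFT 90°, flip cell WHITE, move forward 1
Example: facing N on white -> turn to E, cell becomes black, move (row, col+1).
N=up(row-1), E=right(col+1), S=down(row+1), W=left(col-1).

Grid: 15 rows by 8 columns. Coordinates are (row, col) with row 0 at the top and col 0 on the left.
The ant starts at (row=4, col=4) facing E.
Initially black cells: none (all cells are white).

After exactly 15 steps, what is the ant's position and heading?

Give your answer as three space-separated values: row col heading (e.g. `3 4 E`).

Answer: 4 3 S

Derivation:
Step 1: on WHITE (4,4): turn R to S, flip to black, move to (5,4). |black|=1
Step 2: on WHITE (5,4): turn R to W, flip to black, move to (5,3). |black|=2
Step 3: on WHITE (5,3): turn R to N, flip to black, move to (4,3). |black|=3
Step 4: on WHITE (4,3): turn R to E, flip to black, move to (4,4). |black|=4
Step 5: on BLACK (4,4): turn L to N, flip to white, move to (3,4). |black|=3
Step 6: on WHITE (3,4): turn R to E, flip to black, move to (3,5). |black|=4
Step 7: on WHITE (3,5): turn R to S, flip to black, move to (4,5). |black|=5
Step 8: on WHITE (4,5): turn R to W, flip to black, move to (4,4). |black|=6
Step 9: on WHITE (4,4): turn R to N, flip to black, move to (3,4). |black|=7
Step 10: on BLACK (3,4): turn L to W, flip to white, move to (3,3). |black|=6
Step 11: on WHITE (3,3): turn R to N, flip to black, move to (2,3). |black|=7
Step 12: on WHITE (2,3): turn R to E, flip to black, move to (2,4). |black|=8
Step 13: on WHITE (2,4): turn R to S, flip to black, move to (3,4). |black|=9
Step 14: on WHITE (3,4): turn R to W, flip to black, move to (3,3). |black|=10
Step 15: on BLACK (3,3): turn L to S, flip to white, move to (4,3). |black|=9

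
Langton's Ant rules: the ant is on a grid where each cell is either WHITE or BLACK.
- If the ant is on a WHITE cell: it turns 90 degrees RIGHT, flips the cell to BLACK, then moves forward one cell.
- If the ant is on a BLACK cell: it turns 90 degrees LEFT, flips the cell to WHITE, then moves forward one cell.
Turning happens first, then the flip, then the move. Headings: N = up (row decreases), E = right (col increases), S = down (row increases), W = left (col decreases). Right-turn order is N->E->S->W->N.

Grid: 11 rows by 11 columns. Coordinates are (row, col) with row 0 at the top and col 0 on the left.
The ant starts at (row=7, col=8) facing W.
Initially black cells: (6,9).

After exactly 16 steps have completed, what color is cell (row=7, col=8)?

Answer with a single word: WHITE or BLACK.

Answer: BLACK

Derivation:
Step 1: on WHITE (7,8): turn R to N, flip to black, move to (6,8). |black|=2
Step 2: on WHITE (6,8): turn R to E, flip to black, move to (6,9). |black|=3
Step 3: on BLACK (6,9): turn L to N, flip to white, move to (5,9). |black|=2
Step 4: on WHITE (5,9): turn R to E, flip to black, move to (5,10). |black|=3
Step 5: on WHITE (5,10): turn R to S, flip to black, move to (6,10). |black|=4
Step 6: on WHITE (6,10): turn R to W, flip to black, move to (6,9). |black|=5
Step 7: on WHITE (6,9): turn R to N, flip to black, move to (5,9). |black|=6
Step 8: on BLACK (5,9): turn L to W, flip to white, move to (5,8). |black|=5
Step 9: on WHITE (5,8): turn R to N, flip to black, move to (4,8). |black|=6
Step 10: on WHITE (4,8): turn R to E, flip to black, move to (4,9). |black|=7
Step 11: on WHITE (4,9): turn R to S, flip to black, move to (5,9). |black|=8
Step 12: on WHITE (5,9): turn R to W, flip to black, move to (5,8). |black|=9
Step 13: on BLACK (5,8): turn L to S, flip to white, move to (6,8). |black|=8
Step 14: on BLACK (6,8): turn L to E, flip to white, move to (6,9). |black|=7
Step 15: on BLACK (6,9): turn L to N, flip to white, move to (5,9). |black|=6
Step 16: on BLACK (5,9): turn L to W, flip to white, move to (5,8). |black|=5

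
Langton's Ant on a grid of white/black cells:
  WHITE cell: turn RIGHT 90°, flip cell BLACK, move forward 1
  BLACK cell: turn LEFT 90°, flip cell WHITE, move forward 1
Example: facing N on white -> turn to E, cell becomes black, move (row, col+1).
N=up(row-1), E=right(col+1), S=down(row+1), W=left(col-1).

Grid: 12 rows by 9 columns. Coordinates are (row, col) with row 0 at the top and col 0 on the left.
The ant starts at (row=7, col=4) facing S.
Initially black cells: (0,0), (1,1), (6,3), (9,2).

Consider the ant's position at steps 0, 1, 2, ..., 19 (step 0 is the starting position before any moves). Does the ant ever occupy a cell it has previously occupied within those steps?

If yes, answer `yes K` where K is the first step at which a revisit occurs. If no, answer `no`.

Step 1: on WHITE (7,4): turn R to W, flip to black, move to (7,3). |black|=5 — new cell
Step 2: on WHITE (7,3): turn R to N, flip to black, move to (6,3). |black|=6 — new cell
Step 3: on BLACK (6,3): turn L to W, flip to white, move to (6,2). |black|=5 — new cell
Step 4: on WHITE (6,2): turn R to N, flip to black, move to (5,2). |black|=6 — new cell
Step 5: on WHITE (5,2): turn R to E, flip to black, move to (5,3). |black|=7 — new cell
Step 6: on WHITE (5,3): turn R to S, flip to black, move to (6,3). |black|=8 — REVISIT

Answer: yes 6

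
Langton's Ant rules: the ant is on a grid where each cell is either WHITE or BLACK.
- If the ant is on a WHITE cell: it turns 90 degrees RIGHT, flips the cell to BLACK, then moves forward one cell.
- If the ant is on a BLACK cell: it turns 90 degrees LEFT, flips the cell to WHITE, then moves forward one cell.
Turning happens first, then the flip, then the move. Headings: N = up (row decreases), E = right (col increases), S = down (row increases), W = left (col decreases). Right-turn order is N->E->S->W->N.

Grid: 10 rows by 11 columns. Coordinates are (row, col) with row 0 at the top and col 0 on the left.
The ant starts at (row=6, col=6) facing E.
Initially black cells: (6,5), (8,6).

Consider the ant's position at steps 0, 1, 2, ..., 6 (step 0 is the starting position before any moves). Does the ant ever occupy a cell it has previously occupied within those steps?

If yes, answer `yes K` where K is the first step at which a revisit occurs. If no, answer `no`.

Step 1: on WHITE (6,6): turn R to S, flip to black, move to (7,6). |black|=3 — new cell
Step 2: on WHITE (7,6): turn R to W, flip to black, move to (7,5). |black|=4 — new cell
Step 3: on WHITE (7,5): turn R to N, flip to black, move to (6,5). |black|=5 — new cell
Step 4: on BLACK (6,5): turn L to W, flip to white, move to (6,4). |black|=4 — new cell
Step 5: on WHITE (6,4): turn R to N, flip to black, move to (5,4). |black|=5 — new cell
Step 6: on WHITE (5,4): turn R to E, flip to black, move to (5,5). |black|=6 — new cell
No revisit within 6 steps.

Answer: no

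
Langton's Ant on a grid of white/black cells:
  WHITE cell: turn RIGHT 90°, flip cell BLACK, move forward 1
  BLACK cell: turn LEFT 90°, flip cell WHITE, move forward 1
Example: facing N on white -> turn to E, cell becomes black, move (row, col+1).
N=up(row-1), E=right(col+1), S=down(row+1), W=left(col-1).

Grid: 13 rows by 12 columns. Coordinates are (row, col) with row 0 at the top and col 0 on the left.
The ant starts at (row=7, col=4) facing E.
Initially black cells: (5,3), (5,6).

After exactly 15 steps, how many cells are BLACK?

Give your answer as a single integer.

Answer: 11

Derivation:
Step 1: on WHITE (7,4): turn R to S, flip to black, move to (8,4). |black|=3
Step 2: on WHITE (8,4): turn R to W, flip to black, move to (8,3). |black|=4
Step 3: on WHITE (8,3): turn R to N, flip to black, move to (7,3). |black|=5
Step 4: on WHITE (7,3): turn R to E, flip to black, move to (7,4). |black|=6
Step 5: on BLACK (7,4): turn L to N, flip to white, move to (6,4). |black|=5
Step 6: on WHITE (6,4): turn R to E, flip to black, move to (6,5). |black|=6
Step 7: on WHITE (6,5): turn R to S, flip to black, move to (7,5). |black|=7
Step 8: on WHITE (7,5): turn R to W, flip to black, move to (7,4). |black|=8
Step 9: on WHITE (7,4): turn R to N, flip to black, move to (6,4). |black|=9
Step 10: on BLACK (6,4): turn L to W, flip to white, move to (6,3). |black|=8
Step 11: on WHITE (6,3): turn R to N, flip to black, move to (5,3). |black|=9
Step 12: on BLACK (5,3): turn L to W, flip to white, move to (5,2). |black|=8
Step 13: on WHITE (5,2): turn R to N, flip to black, move to (4,2). |black|=9
Step 14: on WHITE (4,2): turn R to E, flip to black, move to (4,3). |black|=10
Step 15: on WHITE (4,3): turn R to S, flip to black, move to (5,3). |black|=11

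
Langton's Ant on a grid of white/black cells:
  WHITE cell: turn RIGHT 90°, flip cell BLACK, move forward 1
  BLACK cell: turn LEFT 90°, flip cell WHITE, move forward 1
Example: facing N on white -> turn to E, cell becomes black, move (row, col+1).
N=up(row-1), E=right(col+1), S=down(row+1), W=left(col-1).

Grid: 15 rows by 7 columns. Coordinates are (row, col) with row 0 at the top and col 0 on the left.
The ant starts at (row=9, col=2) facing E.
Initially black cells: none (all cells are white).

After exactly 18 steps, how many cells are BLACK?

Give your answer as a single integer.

Step 1: on WHITE (9,2): turn R to S, flip to black, move to (10,2). |black|=1
Step 2: on WHITE (10,2): turn R to W, flip to black, move to (10,1). |black|=2
Step 3: on WHITE (10,1): turn R to N, flip to black, move to (9,1). |black|=3
Step 4: on WHITE (9,1): turn R to E, flip to black, move to (9,2). |black|=4
Step 5: on BLACK (9,2): turn L to N, flip to white, move to (8,2). |black|=3
Step 6: on WHITE (8,2): turn R to E, flip to black, move to (8,3). |black|=4
Step 7: on WHITE (8,3): turn R to S, flip to black, move to (9,3). |black|=5
Step 8: on WHITE (9,3): turn R to W, flip to black, move to (9,2). |black|=6
Step 9: on WHITE (9,2): turn R to N, flip to black, move to (8,2). |black|=7
Step 10: on BLACK (8,2): turn L to W, flip to white, move to (8,1). |black|=6
Step 11: on WHITE (8,1): turn R to N, flip to black, move to (7,1). |black|=7
Step 12: on WHITE (7,1): turn R to E, flip to black, move to (7,2). |black|=8
Step 13: on WHITE (7,2): turn R to S, flip to black, move to (8,2). |black|=9
Step 14: on WHITE (8,2): turn R to W, flip to black, move to (8,1). |black|=10
Step 15: on BLACK (8,1): turn L to S, flip to white, move to (9,1). |black|=9
Step 16: on BLACK (9,1): turn L to E, flip to white, move to (9,2). |black|=8
Step 17: on BLACK (9,2): turn L to N, flip to white, move to (8,2). |black|=7
Step 18: on BLACK (8,2): turn L to W, flip to white, move to (8,1). |black|=6

Answer: 6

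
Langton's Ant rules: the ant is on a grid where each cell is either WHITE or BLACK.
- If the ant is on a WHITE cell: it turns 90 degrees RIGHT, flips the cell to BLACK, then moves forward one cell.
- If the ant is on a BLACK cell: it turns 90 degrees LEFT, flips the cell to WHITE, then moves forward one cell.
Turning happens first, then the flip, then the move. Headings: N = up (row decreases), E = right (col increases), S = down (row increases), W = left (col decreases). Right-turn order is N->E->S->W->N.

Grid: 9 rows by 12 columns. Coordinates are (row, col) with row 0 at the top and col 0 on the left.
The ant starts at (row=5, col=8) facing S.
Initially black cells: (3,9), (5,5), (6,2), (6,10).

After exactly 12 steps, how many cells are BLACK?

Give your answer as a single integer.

Answer: 12

Derivation:
Step 1: on WHITE (5,8): turn R to W, flip to black, move to (5,7). |black|=5
Step 2: on WHITE (5,7): turn R to N, flip to black, move to (4,7). |black|=6
Step 3: on WHITE (4,7): turn R to E, flip to black, move to (4,8). |black|=7
Step 4: on WHITE (4,8): turn R to S, flip to black, move to (5,8). |black|=8
Step 5: on BLACK (5,8): turn L to E, flip to white, move to (5,9). |black|=7
Step 6: on WHITE (5,9): turn R to S, flip to black, move to (6,9). |black|=8
Step 7: on WHITE (6,9): turn R to W, flip to black, move to (6,8). |black|=9
Step 8: on WHITE (6,8): turn R to N, flip to black, move to (5,8). |black|=10
Step 9: on WHITE (5,8): turn R to E, flip to black, move to (5,9). |black|=11
Step 10: on BLACK (5,9): turn L to N, flip to white, move to (4,9). |black|=10
Step 11: on WHITE (4,9): turn R to E, flip to black, move to (4,10). |black|=11
Step 12: on WHITE (4,10): turn R to S, flip to black, move to (5,10). |black|=12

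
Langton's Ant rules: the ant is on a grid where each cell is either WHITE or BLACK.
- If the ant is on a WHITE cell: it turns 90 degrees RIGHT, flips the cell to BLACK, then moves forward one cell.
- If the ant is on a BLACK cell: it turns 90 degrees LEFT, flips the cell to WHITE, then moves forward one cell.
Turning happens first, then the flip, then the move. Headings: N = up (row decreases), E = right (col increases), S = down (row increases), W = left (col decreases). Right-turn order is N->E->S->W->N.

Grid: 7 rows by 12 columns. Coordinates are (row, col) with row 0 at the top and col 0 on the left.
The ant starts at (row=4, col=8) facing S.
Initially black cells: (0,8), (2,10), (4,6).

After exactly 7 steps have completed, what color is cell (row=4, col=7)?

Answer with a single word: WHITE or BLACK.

Step 1: on WHITE (4,8): turn R to W, flip to black, move to (4,7). |black|=4
Step 2: on WHITE (4,7): turn R to N, flip to black, move to (3,7). |black|=5
Step 3: on WHITE (3,7): turn R to E, flip to black, move to (3,8). |black|=6
Step 4: on WHITE (3,8): turn R to S, flip to black, move to (4,8). |black|=7
Step 5: on BLACK (4,8): turn L to E, flip to white, move to (4,9). |black|=6
Step 6: on WHITE (4,9): turn R to S, flip to black, move to (5,9). |black|=7
Step 7: on WHITE (5,9): turn R to W, flip to black, move to (5,8). |black|=8

Answer: BLACK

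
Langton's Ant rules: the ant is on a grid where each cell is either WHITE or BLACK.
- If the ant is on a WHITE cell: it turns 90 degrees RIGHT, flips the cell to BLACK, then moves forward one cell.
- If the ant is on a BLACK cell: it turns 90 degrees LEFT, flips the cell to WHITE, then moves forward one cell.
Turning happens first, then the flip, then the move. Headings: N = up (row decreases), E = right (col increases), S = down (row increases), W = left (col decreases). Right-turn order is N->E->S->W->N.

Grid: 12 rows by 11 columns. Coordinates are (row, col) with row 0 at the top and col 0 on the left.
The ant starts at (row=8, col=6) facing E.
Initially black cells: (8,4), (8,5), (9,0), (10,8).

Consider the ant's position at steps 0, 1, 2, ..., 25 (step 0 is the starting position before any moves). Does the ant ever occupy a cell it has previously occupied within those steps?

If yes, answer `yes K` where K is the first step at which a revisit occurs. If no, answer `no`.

Step 1: on WHITE (8,6): turn R to S, flip to black, move to (9,6). |black|=5 — new cell
Step 2: on WHITE (9,6): turn R to W, flip to black, move to (9,5). |black|=6 — new cell
Step 3: on WHITE (9,5): turn R to N, flip to black, move to (8,5). |black|=7 — new cell
Step 4: on BLACK (8,5): turn L to W, flip to white, move to (8,4). |black|=6 — new cell
Step 5: on BLACK (8,4): turn L to S, flip to white, move to (9,4). |black|=5 — new cell
Step 6: on WHITE (9,4): turn R to W, flip to black, move to (9,3). |black|=6 — new cell
Step 7: on WHITE (9,3): turn R to N, flip to black, move to (8,3). |black|=7 — new cell
Step 8: on WHITE (8,3): turn R to E, flip to black, move to (8,4). |black|=8 — REVISIT

Answer: yes 8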